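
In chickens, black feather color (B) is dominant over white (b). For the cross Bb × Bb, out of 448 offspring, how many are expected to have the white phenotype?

Punnett square for Bb × Bb:
Offspring genotypes: 1 BB, 2 Bb, 1 bb
Total offspring: 4
Count with target: 1
Probability: 1/4
Expected count = 1/4 × 448 = 112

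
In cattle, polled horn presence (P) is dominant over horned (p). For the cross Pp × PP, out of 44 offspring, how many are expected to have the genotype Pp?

Punnett square for Pp × PP:
Offspring genotypes: 2 PP, 2 Pp
Total offspring: 4
Count with target: 2
Probability: 2/4 = 1/2
Expected count = 1/2 × 44 = 22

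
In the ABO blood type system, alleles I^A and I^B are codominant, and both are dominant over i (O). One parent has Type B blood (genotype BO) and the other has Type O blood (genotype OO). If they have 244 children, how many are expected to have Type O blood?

Cross: BO × OO
Possible offspring genotypes: 2 BO, 2 OO
Blood type counts: 2 Type B, 2 Type O
Probability of Type O: 2/4 = 1/2
Expected count = 1/2 × 244 = 122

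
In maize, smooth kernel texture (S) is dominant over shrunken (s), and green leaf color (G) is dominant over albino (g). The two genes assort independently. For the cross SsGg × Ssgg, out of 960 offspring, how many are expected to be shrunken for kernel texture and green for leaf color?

Dihybrid cross SsGg × Ssgg — consider each gene separately:
kernel texture: Ss × Ss → 1 SS, 2 Ss, 1 ss → 3 S_ : 1 ss (out of 4)
leaf color: Gg × gg → 2 Gg, 2 gg → 2 G_ : 2 gg (out of 4)
Looking for: shrunken (ss) and green (G_)
P(shrunken) = 1/4, P(green) = 2/4
P(both) = 1/4 × 2/4 = 2/16 = 1/8
Expected count = 1/8 × 960 = 120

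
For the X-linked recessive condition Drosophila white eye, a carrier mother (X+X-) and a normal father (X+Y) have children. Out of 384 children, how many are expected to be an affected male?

Cross: X+X- × X+Y
Offspring: 1 X+X+, 1 X+Y, 1 X+X-, 1 X-Y
Probability of an affected male: 1/4
Expected count = 1/4 × 384 = 96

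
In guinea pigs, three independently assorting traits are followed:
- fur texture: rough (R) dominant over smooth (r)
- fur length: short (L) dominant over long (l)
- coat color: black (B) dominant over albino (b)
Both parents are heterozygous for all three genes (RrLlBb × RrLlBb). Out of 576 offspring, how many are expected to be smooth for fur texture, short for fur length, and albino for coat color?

Trihybrid cross: RrLlBb × RrLlBb
Each trait segregates independently with a 3:1 phenotypic ratio, so each gene contributes 3/4 (dominant) or 1/4 (recessive).
Target: smooth (fur texture), short (fur length), albino (coat color)
Probability = product of independent per-trait probabilities
= 1/4 × 3/4 × 1/4 = 3/64
Expected count = 3/64 × 576 = 27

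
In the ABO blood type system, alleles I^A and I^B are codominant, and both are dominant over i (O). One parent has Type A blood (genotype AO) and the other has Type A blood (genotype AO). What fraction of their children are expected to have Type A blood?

Cross: AO × AO
Possible offspring genotypes: 1 AA, 2 AO, 1 OO
Blood type counts: 3 Type A, 1 Type O
Probability of Type A: 3/4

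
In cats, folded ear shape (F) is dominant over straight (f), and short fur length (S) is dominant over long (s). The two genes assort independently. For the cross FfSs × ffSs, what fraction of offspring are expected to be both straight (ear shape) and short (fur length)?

Dihybrid cross FfSs × ffSs — consider each gene separately:
ear shape: Ff × ff → 2 Ff, 2 ff → 2 F_ : 2 ff (out of 4)
fur length: Ss × Ss → 1 SS, 2 Ss, 1 ss → 3 S_ : 1 ss (out of 4)
Looking for: straight (ff) and short (S_)
P(straight) = 2/4, P(short) = 3/4
P(both) = 2/4 × 3/4 = 6/16 = 3/8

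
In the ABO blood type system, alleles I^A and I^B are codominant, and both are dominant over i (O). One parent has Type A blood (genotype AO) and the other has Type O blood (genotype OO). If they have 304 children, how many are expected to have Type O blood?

Cross: AO × OO
Possible offspring genotypes: 2 AO, 2 OO
Blood type counts: 2 Type A, 2 Type O
Probability of Type O: 2/4 = 1/2
Expected count = 1/2 × 304 = 152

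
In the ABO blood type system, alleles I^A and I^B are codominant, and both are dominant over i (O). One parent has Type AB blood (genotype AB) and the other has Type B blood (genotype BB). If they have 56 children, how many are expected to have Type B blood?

Cross: AB × BB
Possible offspring genotypes: 2 AB, 2 BB
Blood type counts: 2 Type AB, 2 Type B
Probability of Type B: 2/4 = 1/2
Expected count = 1/2 × 56 = 28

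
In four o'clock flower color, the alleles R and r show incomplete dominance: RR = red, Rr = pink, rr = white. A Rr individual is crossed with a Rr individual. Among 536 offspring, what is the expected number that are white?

Punnett square for Rr × Rr:
Offspring genotypes: 1 RR, 2 Rr, 1 rr
Phenotype counts: 1 red, 2 pink, 1 white
white: 1 out of 4 → fraction 1/4
Expected count = 1/4 × 536 = 134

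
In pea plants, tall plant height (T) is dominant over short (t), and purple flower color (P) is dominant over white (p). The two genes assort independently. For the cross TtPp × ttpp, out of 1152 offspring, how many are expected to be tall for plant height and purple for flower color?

Dihybrid cross TtPp × ttpp — consider each gene separately:
plant height: Tt × tt → 2 Tt, 2 tt → 2 T_ : 2 tt (out of 4)
flower color: Pp × pp → 2 Pp, 2 pp → 2 P_ : 2 pp (out of 4)
Looking for: tall (T_) and purple (P_)
P(tall) = 2/4, P(purple) = 2/4
P(both) = 2/4 × 2/4 = 4/16 = 1/4
Expected count = 1/4 × 1152 = 288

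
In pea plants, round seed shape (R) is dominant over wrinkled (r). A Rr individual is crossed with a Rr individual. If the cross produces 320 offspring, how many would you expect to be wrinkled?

Punnett square for Rr × Rr:
Offspring genotypes: 1 RR, 2 Rr, 1 rr
round: 3, wrinkled: 1
wrinkled: 1 out of 4 → fraction 1/4
Expected count = 1/4 × 320 = 80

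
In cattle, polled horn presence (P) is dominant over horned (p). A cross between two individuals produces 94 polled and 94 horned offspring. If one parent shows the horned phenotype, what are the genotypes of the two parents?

Observed offspring: 94 polled, 94 horned
The observed ratio simplifies to 1:1. One parent shows horned, so its genotype must be pp. A 1:1 offspring split requires the other parent to be heterozygous (Pp).
Parent genotypes: pp × Pp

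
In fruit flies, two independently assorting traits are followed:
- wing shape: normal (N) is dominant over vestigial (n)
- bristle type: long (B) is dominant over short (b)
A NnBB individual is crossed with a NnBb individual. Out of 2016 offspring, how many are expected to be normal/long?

Dihybrid cross NnBB × NnBb — consider each gene separately:
wing shape: Nn × Nn → 1 NN, 2 Nn, 1 nn → 3 N_ : 1 nn (out of 4)
bristle type: BB × Bb → 2 BB, 2 Bb → 4 B_ (out of 4)
Combine (counts out of 4 × 4 = 16): normal/long (N_B_) = 3×4 = 12; vestigial/long (nnB_) = 1×4 = 4
Phenotype counts (out of 16): 12 normal/long, 4 vestigial/long
normal/long: 12 out of 16 → fraction 3/4
Expected count = 3/4 × 2016 = 1512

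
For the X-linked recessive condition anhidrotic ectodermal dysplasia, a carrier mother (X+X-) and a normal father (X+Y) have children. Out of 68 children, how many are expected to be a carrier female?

Cross: X+X- × X+Y
Offspring: 1 X+X+, 1 X+Y, 1 X+X-, 1 X-Y
Probability of a carrier female: 1/4
Expected count = 1/4 × 68 = 17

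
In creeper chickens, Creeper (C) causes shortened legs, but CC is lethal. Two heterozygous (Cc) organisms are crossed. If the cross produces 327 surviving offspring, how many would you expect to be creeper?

Cross: Cc × Cc
Punnett square offspring (before lethality): 1 CC, 2 Cc, 1 cc
The CC genotype is lethal (embryos die); surviving offspring: 2 Cc, 1 cc
creeper: 2 out of 3 → fraction 2/3
Expected count = 2/3 × 327 = 218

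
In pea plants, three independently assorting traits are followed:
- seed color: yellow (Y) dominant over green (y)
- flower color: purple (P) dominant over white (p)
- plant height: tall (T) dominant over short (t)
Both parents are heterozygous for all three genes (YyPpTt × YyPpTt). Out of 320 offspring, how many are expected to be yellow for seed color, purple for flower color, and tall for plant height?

Trihybrid cross: YyPpTt × YyPpTt
Each trait segregates independently with a 3:1 phenotypic ratio, so each gene contributes 3/4 (dominant) or 1/4 (recessive).
Target: yellow (seed color), purple (flower color), tall (plant height)
Probability = product of independent per-trait probabilities
= 3/4 × 3/4 × 3/4 = 27/64
Expected count = 27/64 × 320 = 135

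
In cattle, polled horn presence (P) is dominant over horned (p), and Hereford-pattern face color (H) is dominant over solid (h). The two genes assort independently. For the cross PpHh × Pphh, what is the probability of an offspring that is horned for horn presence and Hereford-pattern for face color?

Dihybrid cross PpHh × Pphh — consider each gene separately:
horn presence: Pp × Pp → 1 PP, 2 Pp, 1 pp → 3 P_ : 1 pp (out of 4)
face color: Hh × hh → 2 Hh, 2 hh → 2 H_ : 2 hh (out of 4)
Looking for: horned (pp) and Hereford-pattern (H_)
P(horned) = 1/4, P(Hereford-pattern) = 2/4
P(both) = 1/4 × 2/4 = 2/16 = 1/8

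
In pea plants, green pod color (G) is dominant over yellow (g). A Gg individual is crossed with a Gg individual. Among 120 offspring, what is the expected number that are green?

Punnett square for Gg × Gg:
Offspring genotypes: 1 GG, 2 Gg, 1 gg
green: 3, yellow: 1
green: 3 out of 4 → fraction 3/4
Expected count = 3/4 × 120 = 90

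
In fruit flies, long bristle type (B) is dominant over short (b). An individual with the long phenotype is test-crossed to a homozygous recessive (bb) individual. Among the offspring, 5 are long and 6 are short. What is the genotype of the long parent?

Test cross: ? × bb
Offspring: 5 long, 6 short — approximately 1:1.
A 1:1 ratio in a test cross indicates the unknown parent is heterozygous (Bb).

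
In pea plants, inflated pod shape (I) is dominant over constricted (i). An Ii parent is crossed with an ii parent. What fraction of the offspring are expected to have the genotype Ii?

Punnett square for Ii × ii:
Offspring genotypes: 2 Ii, 2 ii
Total offspring: 4
Count with target: 2
Probability: 2/4 = 1/2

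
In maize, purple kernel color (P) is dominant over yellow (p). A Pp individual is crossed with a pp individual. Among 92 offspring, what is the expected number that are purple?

Punnett square for Pp × pp:
Offspring genotypes: 2 Pp, 2 pp
purple: 2, yellow: 2
purple: 2 out of 4 → fraction 1/2
Expected count = 1/2 × 92 = 46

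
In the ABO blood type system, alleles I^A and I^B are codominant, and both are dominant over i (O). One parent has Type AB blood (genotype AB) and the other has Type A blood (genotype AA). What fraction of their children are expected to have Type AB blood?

Cross: AB × AA
Possible offspring genotypes: 2 AA, 2 AB
Blood type counts: 2 Type A, 2 Type AB
Probability of Type AB: 2/4 = 1/2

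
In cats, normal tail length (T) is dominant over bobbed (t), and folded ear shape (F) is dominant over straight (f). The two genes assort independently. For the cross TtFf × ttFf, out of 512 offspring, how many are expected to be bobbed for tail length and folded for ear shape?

Dihybrid cross TtFf × ttFf — consider each gene separately:
tail length: Tt × tt → 2 Tt, 2 tt → 2 T_ : 2 tt (out of 4)
ear shape: Ff × Ff → 1 FF, 2 Ff, 1 ff → 3 F_ : 1 ff (out of 4)
Looking for: bobbed (tt) and folded (F_)
P(bobbed) = 2/4, P(folded) = 3/4
P(both) = 2/4 × 3/4 = 6/16 = 3/8
Expected count = 3/8 × 512 = 192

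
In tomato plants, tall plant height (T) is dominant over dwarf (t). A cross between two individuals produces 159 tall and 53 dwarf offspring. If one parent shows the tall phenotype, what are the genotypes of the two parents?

Observed offspring: 159 tall, 53 dwarf
The observed ratio simplifies to 3:1. Dwarf (tt) offspring appear, so each parent must contribute one t allele. The parent stated to show tall carries T, so it is Tt. The other parent is then either Tt or tt: Tt × tt would give a 1:1 split, whereas Tt × Tt gives 3:1 — matching the data. So both parents are heterozygous (Tt × Tt).
Parent genotypes: Tt × Tt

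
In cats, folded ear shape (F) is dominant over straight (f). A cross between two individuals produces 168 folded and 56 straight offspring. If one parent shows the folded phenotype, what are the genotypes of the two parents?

Observed offspring: 168 folded, 56 straight
The observed ratio simplifies to 3:1. Straight (ff) offspring appear, so each parent must contribute one f allele. The parent stated to show folded carries F, so it is Ff. The other parent is then either Ff or ff: Ff × ff would give a 1:1 split, whereas Ff × Ff gives 3:1 — matching the data. So both parents are heterozygous (Ff × Ff).
Parent genotypes: Ff × Ff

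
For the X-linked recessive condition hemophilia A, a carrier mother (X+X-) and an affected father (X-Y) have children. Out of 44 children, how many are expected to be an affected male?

Cross: X+X- × X-Y
Offspring: 1 X+X-, 1 X+Y, 1 X-X-, 1 X-Y
Probability of an affected male: 1/4
Expected count = 1/4 × 44 = 11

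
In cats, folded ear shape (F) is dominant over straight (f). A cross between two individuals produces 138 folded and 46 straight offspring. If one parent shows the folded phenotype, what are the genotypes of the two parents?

Observed offspring: 138 folded, 46 straight
The observed ratio simplifies to 3:1. Straight (ff) offspring appear, so each parent must contribute one f allele. The parent stated to show folded carries F, so it is Ff. The other parent is then either Ff or ff: Ff × ff would give a 1:1 split, whereas Ff × Ff gives 3:1 — matching the data. So both parents are heterozygous (Ff × Ff).
Parent genotypes: Ff × Ff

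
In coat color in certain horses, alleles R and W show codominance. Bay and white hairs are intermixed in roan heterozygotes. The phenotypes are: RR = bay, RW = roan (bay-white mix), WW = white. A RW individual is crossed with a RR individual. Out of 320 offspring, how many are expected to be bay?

Punnett square for RW × RR:
Offspring genotypes: 2 RR, 2 RW
Phenotype counts: 2 bay, 2 roan (bay-white mix)
bay: 2 out of 4 → fraction 1/2
Expected count = 1/2 × 320 = 160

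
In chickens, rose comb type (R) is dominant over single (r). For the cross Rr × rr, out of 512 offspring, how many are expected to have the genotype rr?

Punnett square for Rr × rr:
Offspring genotypes: 2 Rr, 2 rr
Total offspring: 4
Count with target: 2
Probability: 2/4 = 1/2
Expected count = 1/2 × 512 = 256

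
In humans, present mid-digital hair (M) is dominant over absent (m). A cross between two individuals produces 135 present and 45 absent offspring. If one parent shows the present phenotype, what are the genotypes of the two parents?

Observed offspring: 135 present, 45 absent
The observed ratio simplifies to 3:1. Absent (mm) offspring appear, so each parent must contribute one m allele. The parent stated to show present carries M, so it is Mm. The other parent is then either Mm or mm: Mm × mm would give a 1:1 split, whereas Mm × Mm gives 3:1 — matching the data. So both parents are heterozygous (Mm × Mm).
Parent genotypes: Mm × Mm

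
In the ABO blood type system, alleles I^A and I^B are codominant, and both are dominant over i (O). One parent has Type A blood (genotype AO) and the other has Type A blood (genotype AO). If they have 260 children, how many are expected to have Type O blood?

Cross: AO × AO
Possible offspring genotypes: 1 AA, 2 AO, 1 OO
Blood type counts: 3 Type A, 1 Type O
Probability of Type O: 1/4
Expected count = 1/4 × 260 = 65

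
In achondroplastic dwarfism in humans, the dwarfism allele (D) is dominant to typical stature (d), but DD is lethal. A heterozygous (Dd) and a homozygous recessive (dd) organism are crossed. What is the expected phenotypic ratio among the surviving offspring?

Cross: Dd × dd
Punnett square offspring (before lethality): 2 Dd, 2 dd
No DD offspring are produced in this cross.
Ratio: 1 achondroplastic dwarf : 1 typical stature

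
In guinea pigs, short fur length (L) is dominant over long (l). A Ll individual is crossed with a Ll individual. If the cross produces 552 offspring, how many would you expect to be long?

Punnett square for Ll × Ll:
Offspring genotypes: 1 LL, 2 Ll, 1 ll
short: 3, long: 1
long: 1 out of 4 → fraction 1/4
Expected count = 1/4 × 552 = 138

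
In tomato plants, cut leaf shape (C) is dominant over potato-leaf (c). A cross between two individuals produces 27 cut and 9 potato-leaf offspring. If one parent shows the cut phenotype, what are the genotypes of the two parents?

Observed offspring: 27 cut, 9 potato-leaf
The observed ratio simplifies to 3:1. Potato-leaf (cc) offspring appear, so each parent must contribute one c allele. The parent stated to show cut carries C, so it is Cc. The other parent is then either Cc or cc: Cc × cc would give a 1:1 split, whereas Cc × Cc gives 3:1 — matching the data. So both parents are heterozygous (Cc × Cc).
Parent genotypes: Cc × Cc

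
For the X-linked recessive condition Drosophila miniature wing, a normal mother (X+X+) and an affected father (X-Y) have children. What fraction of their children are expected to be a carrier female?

Cross: X+X+ × X-Y
Offspring: 2 X+X-, 2 X+Y
Probability of a carrier female: 2/4 = 1/2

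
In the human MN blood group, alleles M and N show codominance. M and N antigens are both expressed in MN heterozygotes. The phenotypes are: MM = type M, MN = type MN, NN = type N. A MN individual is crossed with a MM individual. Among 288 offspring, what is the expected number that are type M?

Punnett square for MN × MM:
Offspring genotypes: 2 MM, 2 MN
Phenotype counts: 2 type M, 2 type MN
type M: 2 out of 4 → fraction 1/2
Expected count = 1/2 × 288 = 144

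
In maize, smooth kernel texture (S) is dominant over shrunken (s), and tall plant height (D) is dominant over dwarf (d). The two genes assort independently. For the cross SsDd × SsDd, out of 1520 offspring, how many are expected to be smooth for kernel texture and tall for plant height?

Dihybrid cross SsDd × SsDd — consider each gene separately:
kernel texture: Ss × Ss → 1 SS, 2 Ss, 1 ss → 3 S_ : 1 ss (out of 4)
plant height: Dd × Dd → 1 DD, 2 Dd, 1 dd → 3 D_ : 1 dd (out of 4)
Looking for: smooth (S_) and tall (D_)
P(smooth) = 3/4, P(tall) = 3/4
P(both) = 3/4 × 3/4 = 9/16
Expected count = 9/16 × 1520 = 855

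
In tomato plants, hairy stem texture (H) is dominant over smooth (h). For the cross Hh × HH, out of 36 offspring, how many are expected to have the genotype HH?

Punnett square for Hh × HH:
Offspring genotypes: 2 HH, 2 Hh
Total offspring: 4
Count with target: 2
Probability: 2/4 = 1/2
Expected count = 1/2 × 36 = 18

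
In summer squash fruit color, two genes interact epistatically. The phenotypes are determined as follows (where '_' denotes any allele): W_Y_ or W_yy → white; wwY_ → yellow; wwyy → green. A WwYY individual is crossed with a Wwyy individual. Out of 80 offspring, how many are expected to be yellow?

Cross: WwYY × Wwyy — consider each gene separately:
W gene: Ww × Ww → 1 WW, 2 Ww, 1 ww → 3 W_ : 1 ww (out of 4)
Y gene: YY × yy → 4 Yy → 4 Y_ (out of 4)
Genotype classes (out of 4 × 4 = 16): W_Y_ = 3×4 = 12; wwY_ = 1×4 = 4
Apply the phenotype rules: W_Y_ (12) → white; wwY_ (4) → yellow
Phenotype counts (out of 16): 12 white, 4 yellow
yellow: 4 out of 16 → fraction 1/4
Expected count = 1/4 × 80 = 20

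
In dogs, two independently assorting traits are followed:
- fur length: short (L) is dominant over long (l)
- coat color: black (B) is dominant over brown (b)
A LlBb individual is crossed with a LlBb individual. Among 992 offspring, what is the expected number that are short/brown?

Dihybrid cross LlBb × LlBb — consider each gene separately:
fur length: Ll × Ll → 1 LL, 2 Ll, 1 ll → 3 L_ : 1 ll (out of 4)
coat color: Bb × Bb → 1 BB, 2 Bb, 1 bb → 3 B_ : 1 bb (out of 4)
Combine (counts out of 4 × 4 = 16): short/black (L_B_) = 3×3 = 9; short/brown (L_bb) = 3×1 = 3; long/black (llB_) = 1×3 = 3; long/brown (llbb) = 1×1 = 1
Phenotype counts (out of 16): 9 short/black, 3 short/brown, 3 long/black, 1 long/brown
short/brown: 3 out of 16 → fraction 3/16
Expected count = 3/16 × 992 = 186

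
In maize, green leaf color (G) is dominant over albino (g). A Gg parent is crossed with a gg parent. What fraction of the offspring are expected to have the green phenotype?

Punnett square for Gg × gg:
Offspring genotypes: 2 Gg, 2 gg
Total offspring: 4
Count with target: 2
Probability: 2/4 = 1/2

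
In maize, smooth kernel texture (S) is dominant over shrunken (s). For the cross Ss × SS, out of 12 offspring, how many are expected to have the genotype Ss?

Punnett square for Ss × SS:
Offspring genotypes: 2 SS, 2 Ss
Total offspring: 4
Count with target: 2
Probability: 2/4 = 1/2
Expected count = 1/2 × 12 = 6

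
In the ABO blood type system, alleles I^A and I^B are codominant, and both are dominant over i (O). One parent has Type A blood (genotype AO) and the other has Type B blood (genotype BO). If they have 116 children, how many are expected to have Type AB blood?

Cross: AO × BO
Possible offspring genotypes: 1 AB, 1 AO, 1 BO, 1 OO
Blood type counts: 1 Type AB, 1 Type A, 1 Type B, 1 Type O
Probability of Type AB: 1/4
Expected count = 1/4 × 116 = 29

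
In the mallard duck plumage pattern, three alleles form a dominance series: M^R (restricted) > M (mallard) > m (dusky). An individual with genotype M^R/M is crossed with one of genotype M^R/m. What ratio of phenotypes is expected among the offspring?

Cross: M^R/M × M^R/m
Allele dominance: M^R > M > m
Offspring genotypes: 1 M^R/M^R, 1 M^R/m, 1 M^R/M, 1 M/m
Phenotype counts: 3 restricted, 1 mallard
Ratio: 3 restricted : 1 mallard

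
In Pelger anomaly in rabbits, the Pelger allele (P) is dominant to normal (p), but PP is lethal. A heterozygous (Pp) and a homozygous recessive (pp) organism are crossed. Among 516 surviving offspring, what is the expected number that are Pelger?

Cross: Pp × pp
Punnett square offspring (before lethality): 2 Pp, 2 pp
No PP offspring are produced in this cross.
Pelger: 2 out of 4 → fraction 1/2
Expected count = 1/2 × 516 = 258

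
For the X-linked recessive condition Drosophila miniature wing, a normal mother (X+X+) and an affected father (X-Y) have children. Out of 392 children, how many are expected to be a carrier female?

Cross: X+X+ × X-Y
Offspring: 2 X+X-, 2 X+Y
Probability of a carrier female: 2/4 = 1/2
Expected count = 1/2 × 392 = 196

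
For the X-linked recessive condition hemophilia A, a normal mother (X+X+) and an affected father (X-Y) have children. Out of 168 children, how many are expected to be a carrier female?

Cross: X+X+ × X-Y
Offspring: 2 X+X-, 2 X+Y
Probability of a carrier female: 2/4 = 1/2
Expected count = 1/2 × 168 = 84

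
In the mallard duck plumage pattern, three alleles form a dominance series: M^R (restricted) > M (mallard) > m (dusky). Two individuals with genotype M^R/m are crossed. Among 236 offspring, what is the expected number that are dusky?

Cross: M^R/m × M^R/m
Allele dominance: M^R > M > m
Offspring genotypes: 1 M^R/M^R, 2 M^R/m, 1 m/m
Phenotype counts: 3 restricted, 1 dusky
dusky: 1 out of 4 → fraction 1/4
Expected count = 1/4 × 236 = 59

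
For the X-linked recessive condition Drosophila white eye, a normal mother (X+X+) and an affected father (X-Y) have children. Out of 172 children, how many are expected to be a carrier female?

Cross: X+X+ × X-Y
Offspring: 2 X+X-, 2 X+Y
Probability of a carrier female: 2/4 = 1/2
Expected count = 1/2 × 172 = 86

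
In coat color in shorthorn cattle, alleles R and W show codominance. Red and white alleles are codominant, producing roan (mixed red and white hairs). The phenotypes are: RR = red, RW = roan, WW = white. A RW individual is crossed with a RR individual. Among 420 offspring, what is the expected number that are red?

Punnett square for RW × RR:
Offspring genotypes: 2 RR, 2 RW
Phenotype counts: 2 red, 2 roan
red: 2 out of 4 → fraction 1/2
Expected count = 1/2 × 420 = 210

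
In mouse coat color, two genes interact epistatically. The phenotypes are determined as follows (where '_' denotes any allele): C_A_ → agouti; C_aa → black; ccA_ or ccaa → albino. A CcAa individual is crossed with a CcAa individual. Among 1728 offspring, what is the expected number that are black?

Cross: CcAa × CcAa — consider each gene separately:
C gene: Cc × Cc → 1 CC, 2 Cc, 1 cc → 3 C_ : 1 cc (out of 4)
A gene: Aa × Aa → 1 AA, 2 Aa, 1 aa → 3 A_ : 1 aa (out of 4)
Genotype classes (out of 4 × 4 = 16): C_A_ = 3×3 = 9; C_aa = 3×1 = 3; ccA_ = 1×3 = 3; ccaa = 1×1 = 1
Apply the phenotype rules: C_A_ (9) → agouti; C_aa (3) → black; ccA_ (3) + ccaa (1) → albino
Phenotype counts (out of 16): 9 agouti, 3 black, 4 albino
black: 3 out of 16 → fraction 3/16
Expected count = 3/16 × 1728 = 324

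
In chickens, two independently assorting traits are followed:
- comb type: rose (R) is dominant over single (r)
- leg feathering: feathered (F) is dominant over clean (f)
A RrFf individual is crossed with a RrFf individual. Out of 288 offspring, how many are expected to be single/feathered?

Dihybrid cross RrFf × RrFf — consider each gene separately:
comb type: Rr × Rr → 1 RR, 2 Rr, 1 rr → 3 R_ : 1 rr (out of 4)
leg feathering: Ff × Ff → 1 FF, 2 Ff, 1 ff → 3 F_ : 1 ff (out of 4)
Combine (counts out of 4 × 4 = 16): rose/feathered (R_F_) = 3×3 = 9; rose/clean (R_ff) = 3×1 = 3; single/feathered (rrF_) = 1×3 = 3; single/clean (rrff) = 1×1 = 1
Phenotype counts (out of 16): 9 rose/feathered, 3 rose/clean, 3 single/feathered, 1 single/clean
single/feathered: 3 out of 16 → fraction 3/16
Expected count = 3/16 × 288 = 54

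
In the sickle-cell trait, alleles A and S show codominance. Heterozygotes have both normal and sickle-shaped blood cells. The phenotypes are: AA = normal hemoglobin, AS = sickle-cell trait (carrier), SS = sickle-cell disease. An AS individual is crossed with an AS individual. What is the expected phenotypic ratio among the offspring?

Punnett square for AS × AS:
Offspring genotypes: 1 AA, 2 AS, 1 SS
Phenotype counts: 1 normal hemoglobin, 2 sickle-cell trait (carrier), 1 sickle-cell disease
Ratio: 1 normal hemoglobin : 2 sickle-cell trait (carrier) : 1 sickle-cell disease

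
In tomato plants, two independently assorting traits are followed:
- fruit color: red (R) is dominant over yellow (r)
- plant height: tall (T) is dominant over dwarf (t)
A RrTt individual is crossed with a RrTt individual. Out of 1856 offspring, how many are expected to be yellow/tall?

Dihybrid cross RrTt × RrTt — consider each gene separately:
fruit color: Rr × Rr → 1 RR, 2 Rr, 1 rr → 3 R_ : 1 rr (out of 4)
plant height: Tt × Tt → 1 TT, 2 Tt, 1 tt → 3 T_ : 1 tt (out of 4)
Combine (counts out of 4 × 4 = 16): red/tall (R_T_) = 3×3 = 9; red/dwarf (R_tt) = 3×1 = 3; yellow/tall (rrT_) = 1×3 = 3; yellow/dwarf (rrtt) = 1×1 = 1
Phenotype counts (out of 16): 9 red/tall, 3 red/dwarf, 3 yellow/tall, 1 yellow/dwarf
yellow/tall: 3 out of 16 → fraction 3/16
Expected count = 3/16 × 1856 = 348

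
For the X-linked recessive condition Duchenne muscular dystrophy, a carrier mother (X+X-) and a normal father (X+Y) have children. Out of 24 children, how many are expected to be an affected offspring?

Cross: X+X- × X+Y
Offspring: 1 X+X+, 1 X+Y, 1 X+X-, 1 X-Y
Probability of an affected offspring: 1/4
Expected count = 1/4 × 24 = 6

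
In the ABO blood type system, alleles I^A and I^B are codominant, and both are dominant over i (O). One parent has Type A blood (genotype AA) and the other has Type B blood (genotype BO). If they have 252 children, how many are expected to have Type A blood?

Cross: AA × BO
Possible offspring genotypes: 2 AB, 2 AO
Blood type counts: 2 Type AB, 2 Type A
Probability of Type A: 2/4 = 1/2
Expected count = 1/2 × 252 = 126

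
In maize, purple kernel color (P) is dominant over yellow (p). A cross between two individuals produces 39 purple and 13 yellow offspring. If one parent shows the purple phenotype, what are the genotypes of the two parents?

Observed offspring: 39 purple, 13 yellow
The observed ratio simplifies to 3:1. Yellow (pp) offspring appear, so each parent must contribute one p allele. The parent stated to show purple carries P, so it is Pp. The other parent is then either Pp or pp: Pp × pp would give a 1:1 split, whereas Pp × Pp gives 3:1 — matching the data. So both parents are heterozygous (Pp × Pp).
Parent genotypes: Pp × Pp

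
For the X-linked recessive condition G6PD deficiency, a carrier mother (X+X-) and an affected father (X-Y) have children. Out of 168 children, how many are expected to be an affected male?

Cross: X+X- × X-Y
Offspring: 1 X+X-, 1 X+Y, 1 X-X-, 1 X-Y
Probability of an affected male: 1/4
Expected count = 1/4 × 168 = 42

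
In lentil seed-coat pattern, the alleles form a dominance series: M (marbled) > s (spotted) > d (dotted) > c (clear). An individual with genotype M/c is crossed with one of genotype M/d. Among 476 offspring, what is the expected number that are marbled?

Cross: M/c × M/d
Allele dominance: M > s > d > c
Offspring genotypes: 1 M/M, 1 M/d, 1 M/c, 1 d/c
Phenotype counts: 3 marbled, 1 dotted
marbled: 3 out of 4 → fraction 3/4
Expected count = 3/4 × 476 = 357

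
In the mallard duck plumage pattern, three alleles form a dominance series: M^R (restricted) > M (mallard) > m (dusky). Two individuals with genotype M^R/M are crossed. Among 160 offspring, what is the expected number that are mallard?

Cross: M^R/M × M^R/M
Allele dominance: M^R > M > m
Offspring genotypes: 1 M^R/M^R, 2 M^R/M, 1 M/M
Phenotype counts: 3 restricted, 1 mallard
mallard: 1 out of 4 → fraction 1/4
Expected count = 1/4 × 160 = 40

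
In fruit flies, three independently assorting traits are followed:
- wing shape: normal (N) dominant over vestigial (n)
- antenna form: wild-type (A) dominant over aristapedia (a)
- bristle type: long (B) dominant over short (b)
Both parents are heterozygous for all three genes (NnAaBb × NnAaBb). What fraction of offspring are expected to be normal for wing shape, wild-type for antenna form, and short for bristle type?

Trihybrid cross: NnAaBb × NnAaBb
Each trait segregates independently with a 3:1 phenotypic ratio, so each gene contributes 3/4 (dominant) or 1/4 (recessive).
Target: normal (wing shape), wild-type (antenna form), short (bristle type)
Probability = product of independent per-trait probabilities
= 3/4 × 3/4 × 1/4 = 9/64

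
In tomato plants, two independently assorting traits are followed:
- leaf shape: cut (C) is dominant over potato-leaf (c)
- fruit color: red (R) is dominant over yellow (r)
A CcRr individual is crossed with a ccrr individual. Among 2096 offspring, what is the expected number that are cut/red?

Dihybrid cross CcRr × ccrr — consider each gene separately:
leaf shape: Cc × cc → 2 Cc, 2 cc → 2 C_ : 2 cc (out of 4)
fruit color: Rr × rr → 2 Rr, 2 rr → 2 R_ : 2 rr (out of 4)
Combine (counts out of 4 × 4 = 16): cut/red (C_R_) = 2×2 = 4; cut/yellow (C_rr) = 2×2 = 4; potato-leaf/red (ccR_) = 2×2 = 4; potato-leaf/yellow (ccrr) = 2×2 = 4
Phenotype counts (out of 16): 4 cut/red, 4 cut/yellow, 4 potato-leaf/red, 4 potato-leaf/yellow
cut/red: 4 out of 16 → fraction 1/4
Expected count = 1/4 × 2096 = 524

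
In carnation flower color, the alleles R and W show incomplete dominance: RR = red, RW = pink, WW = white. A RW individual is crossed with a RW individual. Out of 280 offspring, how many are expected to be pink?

Punnett square for RW × RW:
Offspring genotypes: 1 RR, 2 RW, 1 WW
Phenotype counts: 1 red, 2 pink, 1 white
pink: 2 out of 4 → fraction 1/2
Expected count = 1/2 × 280 = 140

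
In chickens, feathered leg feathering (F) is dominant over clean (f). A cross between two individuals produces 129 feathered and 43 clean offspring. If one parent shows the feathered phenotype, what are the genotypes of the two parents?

Observed offspring: 129 feathered, 43 clean
The observed ratio simplifies to 3:1. Clean (ff) offspring appear, so each parent must contribute one f allele. The parent stated to show feathered carries F, so it is Ff. The other parent is then either Ff or ff: Ff × ff would give a 1:1 split, whereas Ff × Ff gives 3:1 — matching the data. So both parents are heterozygous (Ff × Ff).
Parent genotypes: Ff × Ff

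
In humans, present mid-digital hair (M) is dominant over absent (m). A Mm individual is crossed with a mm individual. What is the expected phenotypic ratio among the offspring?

Punnett square for Mm × mm:
Offspring genotypes: 2 Mm, 2 mm
present: 2, absent: 2
Ratio: 1:1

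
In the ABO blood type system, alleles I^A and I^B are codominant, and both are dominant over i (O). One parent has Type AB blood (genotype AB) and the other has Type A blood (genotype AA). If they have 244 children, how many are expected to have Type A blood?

Cross: AB × AA
Possible offspring genotypes: 2 AA, 2 AB
Blood type counts: 2 Type A, 2 Type AB
Probability of Type A: 2/4 = 1/2
Expected count = 1/2 × 244 = 122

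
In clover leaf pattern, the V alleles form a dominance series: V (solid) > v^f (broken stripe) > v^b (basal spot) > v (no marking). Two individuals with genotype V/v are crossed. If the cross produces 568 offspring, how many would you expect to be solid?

Cross: V/v × V/v
Allele dominance: V > v^f > v^b > v
Offspring genotypes: 1 V/V, 2 V/v, 1 v/v
Phenotype counts: 3 solid, 1 unmarked
solid: 3 out of 4 → fraction 3/4
Expected count = 3/4 × 568 = 426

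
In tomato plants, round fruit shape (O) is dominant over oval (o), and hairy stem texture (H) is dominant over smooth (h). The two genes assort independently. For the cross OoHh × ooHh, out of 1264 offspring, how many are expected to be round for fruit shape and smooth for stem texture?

Dihybrid cross OoHh × ooHh — consider each gene separately:
fruit shape: Oo × oo → 2 Oo, 2 oo → 2 O_ : 2 oo (out of 4)
stem texture: Hh × Hh → 1 HH, 2 Hh, 1 hh → 3 H_ : 1 hh (out of 4)
Looking for: round (O_) and smooth (hh)
P(round) = 2/4, P(smooth) = 1/4
P(both) = 2/4 × 1/4 = 2/16 = 1/8
Expected count = 1/8 × 1264 = 158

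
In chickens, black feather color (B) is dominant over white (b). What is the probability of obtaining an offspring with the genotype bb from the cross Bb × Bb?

Punnett square for Bb × Bb:
Offspring genotypes: 1 BB, 2 Bb, 1 bb
Total offspring: 4
Count with target: 1
Probability: 1/4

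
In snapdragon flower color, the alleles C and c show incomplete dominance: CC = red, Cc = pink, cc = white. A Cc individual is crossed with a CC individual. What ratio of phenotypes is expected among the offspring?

Punnett square for Cc × CC:
Offspring genotypes: 2 CC, 2 Cc
Phenotype counts: 2 red, 2 pink
Ratio: 1 red : 1 pink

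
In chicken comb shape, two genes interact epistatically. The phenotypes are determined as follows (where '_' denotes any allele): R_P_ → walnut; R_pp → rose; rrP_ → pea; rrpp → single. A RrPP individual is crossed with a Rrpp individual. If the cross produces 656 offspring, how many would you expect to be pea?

Cross: RrPP × Rrpp — consider each gene separately:
R gene: Rr × Rr → 1 RR, 2 Rr, 1 rr → 3 R_ : 1 rr (out of 4)
P gene: PP × pp → 4 Pp → 4 P_ (out of 4)
Genotype classes (out of 4 × 4 = 16): R_P_ = 3×4 = 12; rrP_ = 1×4 = 4
Apply the phenotype rules: R_P_ (12) → walnut; rrP_ (4) → pea
Phenotype counts (out of 16): 12 walnut, 4 pea
pea: 4 out of 16 → fraction 1/4
Expected count = 1/4 × 656 = 164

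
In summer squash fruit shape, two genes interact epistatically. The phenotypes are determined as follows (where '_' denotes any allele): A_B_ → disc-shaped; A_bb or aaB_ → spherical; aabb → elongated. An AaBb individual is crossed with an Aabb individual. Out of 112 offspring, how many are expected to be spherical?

Cross: AaBb × Aabb — consider each gene separately:
A gene: Aa × Aa → 1 AA, 2 Aa, 1 aa → 3 A_ : 1 aa (out of 4)
B gene: Bb × bb → 2 Bb, 2 bb → 2 B_ : 2 bb (out of 4)
Genotype classes (out of 4 × 4 = 16): A_B_ = 3×2 = 6; A_bb = 3×2 = 6; aaB_ = 1×2 = 2; aabb = 1×2 = 2
Apply the phenotype rules: A_B_ (6) → disc-shaped; A_bb (6) + aaB_ (2) → spherical; aabb (2) → elongated
Phenotype counts (out of 16): 6 disc-shaped, 8 spherical, 2 elongated
spherical: 8 out of 16 → fraction 1/2
Expected count = 1/2 × 112 = 56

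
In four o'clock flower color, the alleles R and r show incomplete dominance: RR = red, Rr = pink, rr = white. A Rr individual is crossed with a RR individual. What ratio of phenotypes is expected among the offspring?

Punnett square for Rr × RR:
Offspring genotypes: 2 RR, 2 Rr
Phenotype counts: 2 red, 2 pink
Ratio: 1 red : 1 pink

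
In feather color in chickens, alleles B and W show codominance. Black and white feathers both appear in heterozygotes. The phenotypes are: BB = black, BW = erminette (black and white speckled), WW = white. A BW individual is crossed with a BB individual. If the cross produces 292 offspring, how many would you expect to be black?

Punnett square for BW × BB:
Offspring genotypes: 2 BB, 2 BW
Phenotype counts: 2 black, 2 erminette (black and white speckled)
black: 2 out of 4 → fraction 1/2
Expected count = 1/2 × 292 = 146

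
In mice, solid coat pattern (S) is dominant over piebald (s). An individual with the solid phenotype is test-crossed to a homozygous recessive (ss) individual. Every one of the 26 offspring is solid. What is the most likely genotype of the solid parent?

Test cross: ? × ss
All offspring are solid.
If the unknown parent were heterozygous (Ss), about half of 26 offspring would be piebald; none are. The unknown parent is most likely homozygous dominant (SS).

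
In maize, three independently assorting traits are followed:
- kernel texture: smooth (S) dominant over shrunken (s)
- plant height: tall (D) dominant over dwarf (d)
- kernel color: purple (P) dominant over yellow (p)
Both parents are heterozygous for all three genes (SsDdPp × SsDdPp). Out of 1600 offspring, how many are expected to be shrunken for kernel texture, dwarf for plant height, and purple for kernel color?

Trihybrid cross: SsDdPp × SsDdPp
Each trait segregates independently with a 3:1 phenotypic ratio, so each gene contributes 3/4 (dominant) or 1/4 (recessive).
Target: shrunken (kernel texture), dwarf (plant height), purple (kernel color)
Probability = product of independent per-trait probabilities
= 1/4 × 1/4 × 3/4 = 3/64
Expected count = 3/64 × 1600 = 75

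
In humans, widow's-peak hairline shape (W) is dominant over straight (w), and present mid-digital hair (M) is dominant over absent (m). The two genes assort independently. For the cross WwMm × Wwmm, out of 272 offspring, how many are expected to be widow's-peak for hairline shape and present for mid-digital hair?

Dihybrid cross WwMm × Wwmm — consider each gene separately:
hairline shape: Ww × Ww → 1 WW, 2 Ww, 1 ww → 3 W_ : 1 ww (out of 4)
mid-digital hair: Mm × mm → 2 Mm, 2 mm → 2 M_ : 2 mm (out of 4)
Looking for: widow's-peak (W_) and present (M_)
P(widow's-peak) = 3/4, P(present) = 2/4
P(both) = 3/4 × 2/4 = 6/16 = 3/8
Expected count = 3/8 × 272 = 102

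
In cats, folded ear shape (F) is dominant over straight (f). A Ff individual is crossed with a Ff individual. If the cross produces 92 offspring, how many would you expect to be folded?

Punnett square for Ff × Ff:
Offspring genotypes: 1 FF, 2 Ff, 1 ff
folded: 3, straight: 1
folded: 3 out of 4 → fraction 3/4
Expected count = 3/4 × 92 = 69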